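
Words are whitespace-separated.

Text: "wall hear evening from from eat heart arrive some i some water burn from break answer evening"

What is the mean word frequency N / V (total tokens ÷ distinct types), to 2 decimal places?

N = 17 tokens, V = 13 types.
Mean frequency = N / V = 17 / 13 = 1.31

1.31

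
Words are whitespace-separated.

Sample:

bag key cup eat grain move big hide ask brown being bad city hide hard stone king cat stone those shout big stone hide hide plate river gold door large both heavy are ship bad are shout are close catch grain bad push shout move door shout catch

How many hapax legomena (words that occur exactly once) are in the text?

21

Frequencies: hide:4, shout:4, bad:3, stone:3, are:3, grain:2, move:2, big:2, door:2, catch:2, bag:1, key:1, cup:1, eat:1, ask:1, brown:1, being:1, city:1, hard:1, king:1, … (11 more, each freq 1)
Hapax (freq=1): ask, bag, being, both, brown, cat, city, close, cup, eat, gold, hard, heavy, key, king, large, plate, push, river, ship, those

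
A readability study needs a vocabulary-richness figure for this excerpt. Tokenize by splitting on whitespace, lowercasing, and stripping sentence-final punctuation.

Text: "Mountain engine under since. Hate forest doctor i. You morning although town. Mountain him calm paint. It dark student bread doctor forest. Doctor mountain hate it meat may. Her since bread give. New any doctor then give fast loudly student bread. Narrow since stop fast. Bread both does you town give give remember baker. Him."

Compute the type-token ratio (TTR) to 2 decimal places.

N = 55 tokens, V = 34 types.
TTR = V / N = 34 / 55 = 0.62

0.62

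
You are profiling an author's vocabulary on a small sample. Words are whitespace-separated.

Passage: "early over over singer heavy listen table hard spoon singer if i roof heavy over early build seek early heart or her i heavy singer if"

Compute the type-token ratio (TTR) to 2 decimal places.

0.62

N = 26 tokens, V = 16 types.
TTR = V / N = 16 / 26 = 0.62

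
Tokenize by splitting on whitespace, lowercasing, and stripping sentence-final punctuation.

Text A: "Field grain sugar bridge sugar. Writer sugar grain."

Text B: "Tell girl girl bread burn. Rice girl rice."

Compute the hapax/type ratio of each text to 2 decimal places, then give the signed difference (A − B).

A: hapax=3, V=5, ratio=0.60
B: hapax=3, V=5, ratio=0.60
Difference = 0.60 − 0.60 = 0.00

0.00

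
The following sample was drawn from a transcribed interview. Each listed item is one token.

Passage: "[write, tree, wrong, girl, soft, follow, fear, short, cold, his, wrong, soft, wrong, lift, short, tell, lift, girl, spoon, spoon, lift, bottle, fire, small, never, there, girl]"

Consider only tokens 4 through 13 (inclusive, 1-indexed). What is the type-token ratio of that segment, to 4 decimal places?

0.8000

Segment tokens 4–13: girl, soft, follow, fear, short, cold, his, wrong, soft, wrong
Segment N = 10, segment V = 8.
TTR = 8 / 10 = 0.8000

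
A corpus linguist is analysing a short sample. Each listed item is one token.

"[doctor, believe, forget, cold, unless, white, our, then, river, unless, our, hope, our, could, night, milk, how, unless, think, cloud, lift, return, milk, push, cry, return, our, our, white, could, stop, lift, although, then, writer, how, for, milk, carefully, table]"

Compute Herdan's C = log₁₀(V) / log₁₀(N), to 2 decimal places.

0.88

N = 40, V = 26.
log₁₀(V) = 1.414973, log₁₀(N) = 1.602060
C = 1.414973 / 1.602060 = 0.88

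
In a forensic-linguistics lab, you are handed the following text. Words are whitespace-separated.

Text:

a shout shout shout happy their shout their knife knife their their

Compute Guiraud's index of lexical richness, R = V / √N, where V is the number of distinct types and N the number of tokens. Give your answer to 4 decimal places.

1.4434

N = 12, V = 5.
√N = 3.464102
R = 5 / 3.464102 = 1.4434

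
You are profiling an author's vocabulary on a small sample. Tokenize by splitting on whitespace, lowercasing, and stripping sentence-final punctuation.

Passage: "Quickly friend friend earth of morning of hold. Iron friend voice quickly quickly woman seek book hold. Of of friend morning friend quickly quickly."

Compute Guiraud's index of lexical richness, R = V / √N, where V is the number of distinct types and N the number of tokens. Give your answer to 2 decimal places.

N = 24, V = 11.
√N = 4.898979
R = 11 / 4.898979 = 2.25

2.25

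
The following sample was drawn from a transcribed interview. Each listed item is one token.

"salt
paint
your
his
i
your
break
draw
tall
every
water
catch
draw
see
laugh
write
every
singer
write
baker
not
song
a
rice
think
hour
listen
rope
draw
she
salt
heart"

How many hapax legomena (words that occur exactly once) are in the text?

Frequencies: draw:3, salt:2, your:2, every:2, write:2, paint:1, his:1, i:1, break:1, tall:1, water:1, catch:1, see:1, laugh:1, singer:1, baker:1, not:1, song:1, a:1, rice:1, … (6 more, each freq 1)
Hapax (freq=1): a, baker, break, catch, heart, his, hour, i, laugh, listen, not, paint, rice, rope, see, she, singer, song, tall, think, water

21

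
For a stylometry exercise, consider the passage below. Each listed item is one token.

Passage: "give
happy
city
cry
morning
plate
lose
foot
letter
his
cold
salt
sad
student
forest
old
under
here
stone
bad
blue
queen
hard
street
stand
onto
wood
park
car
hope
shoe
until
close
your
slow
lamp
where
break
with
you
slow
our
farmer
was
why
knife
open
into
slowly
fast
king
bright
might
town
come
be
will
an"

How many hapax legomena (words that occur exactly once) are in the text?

56

Frequencies: slow:2, give:1, happy:1, city:1, cry:1, morning:1, plate:1, lose:1, foot:1, letter:1, his:1, cold:1, salt:1, sad:1, student:1, forest:1, old:1, under:1, here:1, stone:1, … (37 more, each freq 1)
Hapax (freq=1): an, bad, be, blue, break, bright, car, city, close, cold, come, cry, farmer, fast, foot, forest, give, happy, hard, here, his, hope, into, king, knife, lamp, letter, lose, might, morning, old, onto, open, our, park, plate, queen, sad, salt, shoe, slowly, stand, stone, street, student, town, under, until, was, where, why, will, with, wood, you, your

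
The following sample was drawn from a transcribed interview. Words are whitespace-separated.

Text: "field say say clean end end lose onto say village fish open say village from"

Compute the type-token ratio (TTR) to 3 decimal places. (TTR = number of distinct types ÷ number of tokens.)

N = 15 tokens, V = 10 types.
TTR = V / N = 10 / 15 = 0.667

0.667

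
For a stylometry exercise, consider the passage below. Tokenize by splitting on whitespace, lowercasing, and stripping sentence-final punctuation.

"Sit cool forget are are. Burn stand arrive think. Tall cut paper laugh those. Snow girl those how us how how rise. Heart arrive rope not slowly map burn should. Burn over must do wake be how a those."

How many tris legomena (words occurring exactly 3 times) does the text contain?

Frequencies: how:4, burn:3, those:3, are:2, arrive:2, sit:1, cool:1, forget:1, stand:1, think:1, tall:1, cut:1, paper:1, laugh:1, snow:1, girl:1, us:1, rise:1, heart:1, rope:1, … (10 more, each freq 1)
Words with frequency 3: burn, those

2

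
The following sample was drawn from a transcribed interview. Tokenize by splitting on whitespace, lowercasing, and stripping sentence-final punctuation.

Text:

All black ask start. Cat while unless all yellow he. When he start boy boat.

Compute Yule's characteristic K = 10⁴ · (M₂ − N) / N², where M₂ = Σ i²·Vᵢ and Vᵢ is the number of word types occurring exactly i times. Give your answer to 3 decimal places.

266.667

Frequencies: all:2, start:2, he:2, black:1, ask:1, cat:1, while:1, unless:1, yellow:1, when:1, boy:1, boat:1
N = 15. Frequency spectrum: V_1=9, V_2=3
M₂ = 1²·9 + 2²·3 = 21
K = 10000 × (21 − 15) / 15² = 266.667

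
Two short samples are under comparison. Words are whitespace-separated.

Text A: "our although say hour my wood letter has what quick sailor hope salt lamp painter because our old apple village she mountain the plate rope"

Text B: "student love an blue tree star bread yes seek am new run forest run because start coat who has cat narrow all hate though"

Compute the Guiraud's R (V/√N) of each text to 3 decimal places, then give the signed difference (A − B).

A: V=24, N=25, R=4.800
B: V=23, N=24, R=4.695
Difference = 4.800 − 4.695 = 0.105

0.105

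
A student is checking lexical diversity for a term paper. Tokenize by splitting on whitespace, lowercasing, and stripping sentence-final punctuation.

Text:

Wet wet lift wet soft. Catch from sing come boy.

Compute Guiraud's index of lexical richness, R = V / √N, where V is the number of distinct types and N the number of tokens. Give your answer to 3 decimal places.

N = 10, V = 8.
√N = 3.162278
R = 8 / 3.162278 = 2.530

2.530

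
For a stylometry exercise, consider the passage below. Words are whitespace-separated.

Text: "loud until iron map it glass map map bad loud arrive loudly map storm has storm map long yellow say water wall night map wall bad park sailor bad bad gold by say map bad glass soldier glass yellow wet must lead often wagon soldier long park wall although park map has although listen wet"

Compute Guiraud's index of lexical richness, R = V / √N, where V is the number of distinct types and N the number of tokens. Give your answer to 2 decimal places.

3.91

N = 55, V = 29.
√N = 7.416198
R = 29 / 7.416198 = 3.91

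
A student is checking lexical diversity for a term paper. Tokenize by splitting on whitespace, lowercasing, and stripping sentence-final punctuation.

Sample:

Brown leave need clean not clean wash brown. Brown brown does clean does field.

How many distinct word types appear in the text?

8

Distinct types: {brown, clean, does, field, leave, need, not, wash}
V = 8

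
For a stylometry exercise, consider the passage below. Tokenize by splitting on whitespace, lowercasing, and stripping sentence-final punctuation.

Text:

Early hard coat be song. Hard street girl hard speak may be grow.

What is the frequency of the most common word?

Frequencies: hard:3, be:2, early:1, coat:1, song:1, street:1, girl:1, speak:1, may:1, grow:1
Most common: 'hard' with frequency 3.

3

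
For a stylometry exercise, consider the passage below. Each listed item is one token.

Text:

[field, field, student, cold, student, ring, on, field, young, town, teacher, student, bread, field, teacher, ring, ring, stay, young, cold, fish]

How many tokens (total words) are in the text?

21

Tokens: field, field, student, cold, student, ring, on, field, young, town, teacher, student, bread, field, teacher, ring, ring, stay, young, cold, fish
N = 21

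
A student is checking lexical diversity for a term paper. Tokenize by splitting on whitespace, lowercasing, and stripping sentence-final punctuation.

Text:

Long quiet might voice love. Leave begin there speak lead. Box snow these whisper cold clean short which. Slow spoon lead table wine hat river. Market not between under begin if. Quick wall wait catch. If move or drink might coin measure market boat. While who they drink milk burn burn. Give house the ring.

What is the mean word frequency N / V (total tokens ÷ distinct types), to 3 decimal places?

N = 55 tokens, V = 48 types.
Mean frequency = N / V = 55 / 48 = 1.146

1.146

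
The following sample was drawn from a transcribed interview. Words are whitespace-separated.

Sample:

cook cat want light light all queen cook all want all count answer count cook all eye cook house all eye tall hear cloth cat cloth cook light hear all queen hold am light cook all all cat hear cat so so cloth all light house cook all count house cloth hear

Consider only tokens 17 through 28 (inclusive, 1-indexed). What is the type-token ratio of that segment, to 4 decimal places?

Segment tokens 17–28: eye, cook, house, all, eye, tall, hear, cloth, cat, cloth, cook, light
Segment N = 12, segment V = 9.
TTR = 9 / 12 = 0.7500

0.7500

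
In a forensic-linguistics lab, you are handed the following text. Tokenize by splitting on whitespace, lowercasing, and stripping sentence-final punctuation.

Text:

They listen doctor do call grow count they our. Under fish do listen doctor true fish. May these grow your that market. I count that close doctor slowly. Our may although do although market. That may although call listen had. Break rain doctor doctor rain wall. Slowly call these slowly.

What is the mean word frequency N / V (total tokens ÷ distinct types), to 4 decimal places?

N = 50 tokens, V = 24 types.
Mean frequency = N / V = 50 / 24 = 2.0833

2.0833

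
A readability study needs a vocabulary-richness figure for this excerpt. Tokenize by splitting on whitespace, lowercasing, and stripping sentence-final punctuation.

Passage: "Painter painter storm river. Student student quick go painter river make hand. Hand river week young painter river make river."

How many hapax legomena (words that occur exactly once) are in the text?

5

Frequencies: river:5, painter:4, student:2, make:2, hand:2, storm:1, quick:1, go:1, week:1, young:1
Hapax (freq=1): go, quick, storm, week, young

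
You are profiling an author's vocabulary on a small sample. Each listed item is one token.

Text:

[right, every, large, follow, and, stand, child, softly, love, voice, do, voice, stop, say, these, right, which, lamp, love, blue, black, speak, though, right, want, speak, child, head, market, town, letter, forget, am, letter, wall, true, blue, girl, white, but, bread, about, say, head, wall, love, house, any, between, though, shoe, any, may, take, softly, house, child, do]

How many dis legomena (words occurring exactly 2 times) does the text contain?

Frequencies: right:3, child:3, love:3, softly:2, voice:2, do:2, say:2, blue:2, speak:2, though:2, head:2, letter:2, wall:2, house:2, any:2, every:1, large:1, follow:1, and:1, stand:1, … (20 more, each freq 1)
Words with frequency 2: any, blue, do, head, house, letter, say, softly, speak, though, voice, wall

12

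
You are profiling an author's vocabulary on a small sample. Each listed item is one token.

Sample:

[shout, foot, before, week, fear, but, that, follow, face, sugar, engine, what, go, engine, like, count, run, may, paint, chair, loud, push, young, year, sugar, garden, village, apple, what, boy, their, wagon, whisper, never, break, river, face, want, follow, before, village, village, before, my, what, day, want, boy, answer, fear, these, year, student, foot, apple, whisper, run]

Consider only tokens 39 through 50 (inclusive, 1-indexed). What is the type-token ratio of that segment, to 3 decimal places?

Segment tokens 39–50: follow, before, village, village, before, my, what, day, want, boy, answer, fear
Segment N = 12, segment V = 10.
TTR = 10 / 12 = 0.833

0.833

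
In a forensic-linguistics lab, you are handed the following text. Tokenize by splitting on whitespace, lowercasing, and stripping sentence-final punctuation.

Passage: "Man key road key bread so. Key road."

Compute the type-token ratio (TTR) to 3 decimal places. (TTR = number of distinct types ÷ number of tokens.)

N = 8 tokens, V = 5 types.
TTR = V / N = 5 / 8 = 0.625

0.625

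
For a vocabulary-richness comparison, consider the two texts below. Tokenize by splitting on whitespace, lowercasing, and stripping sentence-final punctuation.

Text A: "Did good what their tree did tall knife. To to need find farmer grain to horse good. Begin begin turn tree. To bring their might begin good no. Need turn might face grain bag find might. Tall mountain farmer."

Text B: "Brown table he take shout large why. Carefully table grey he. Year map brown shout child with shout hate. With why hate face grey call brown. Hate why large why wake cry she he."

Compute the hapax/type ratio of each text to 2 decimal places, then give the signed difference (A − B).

A: hapax=8, V=21, ratio=0.38
B: hapax=10, V=19, ratio=0.53
Difference = 0.38 − 0.53 = -0.15

-0.15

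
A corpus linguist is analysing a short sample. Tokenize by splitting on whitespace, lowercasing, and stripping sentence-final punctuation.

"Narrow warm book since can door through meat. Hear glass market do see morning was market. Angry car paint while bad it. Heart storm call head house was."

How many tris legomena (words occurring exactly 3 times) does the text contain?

0

Frequencies: market:2, was:2, narrow:1, warm:1, book:1, since:1, can:1, door:1, through:1, meat:1, hear:1, glass:1, do:1, see:1, morning:1, angry:1, car:1, paint:1, while:1, bad:1, … (6 more, each freq 1)
Words with frequency 3: (none)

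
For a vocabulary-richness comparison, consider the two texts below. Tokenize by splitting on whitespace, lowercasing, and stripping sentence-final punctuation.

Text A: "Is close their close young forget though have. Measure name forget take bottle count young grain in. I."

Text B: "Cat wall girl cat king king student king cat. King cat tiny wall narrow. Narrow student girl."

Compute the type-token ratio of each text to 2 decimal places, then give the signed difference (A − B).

0.42

TTR(A) = 15/18 = 0.83
TTR(B) = 7/17 = 0.41
Difference = 0.83 − 0.41 = 0.42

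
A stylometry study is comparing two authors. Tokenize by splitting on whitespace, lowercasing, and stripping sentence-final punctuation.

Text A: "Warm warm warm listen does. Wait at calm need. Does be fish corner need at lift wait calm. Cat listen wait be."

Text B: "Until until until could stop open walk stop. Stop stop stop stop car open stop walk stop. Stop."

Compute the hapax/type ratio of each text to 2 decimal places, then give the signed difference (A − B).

A: hapax=4, V=12, ratio=0.33
B: hapax=2, V=6, ratio=0.33
Difference = 0.33 − 0.33 = 0.00

0.00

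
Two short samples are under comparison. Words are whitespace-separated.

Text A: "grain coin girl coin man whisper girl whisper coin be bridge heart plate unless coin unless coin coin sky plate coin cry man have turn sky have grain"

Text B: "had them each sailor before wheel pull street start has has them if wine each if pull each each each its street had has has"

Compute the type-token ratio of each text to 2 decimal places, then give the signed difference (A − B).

-0.02

TTR(A) = 14/28 = 0.50
TTR(B) = 13/25 = 0.52
Difference = 0.50 − 0.52 = -0.02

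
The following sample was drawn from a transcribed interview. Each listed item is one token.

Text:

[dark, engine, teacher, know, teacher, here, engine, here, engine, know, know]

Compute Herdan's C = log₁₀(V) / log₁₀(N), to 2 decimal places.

N = 11, V = 5.
log₁₀(V) = 0.698970, log₁₀(N) = 1.041393
C = 0.698970 / 1.041393 = 0.67

0.67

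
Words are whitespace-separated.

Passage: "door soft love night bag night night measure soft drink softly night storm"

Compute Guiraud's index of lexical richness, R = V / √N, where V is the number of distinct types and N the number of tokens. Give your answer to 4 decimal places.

2.4962

N = 13, V = 9.
√N = 3.605551
R = 9 / 3.605551 = 2.4962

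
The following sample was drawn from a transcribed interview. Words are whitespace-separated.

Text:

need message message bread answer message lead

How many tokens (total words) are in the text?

7

Tokens: need, message, message, bread, answer, message, lead
N = 7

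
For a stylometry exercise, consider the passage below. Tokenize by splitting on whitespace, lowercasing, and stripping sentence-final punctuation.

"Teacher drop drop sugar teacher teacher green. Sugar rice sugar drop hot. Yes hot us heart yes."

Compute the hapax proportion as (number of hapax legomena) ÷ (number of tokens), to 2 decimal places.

Frequencies: teacher:3, drop:3, sugar:3, hot:2, yes:2, green:1, rice:1, us:1, heart:1
Hapax count = 4; token count = 17.
Ratio = 4 / 17 = 0.24

0.24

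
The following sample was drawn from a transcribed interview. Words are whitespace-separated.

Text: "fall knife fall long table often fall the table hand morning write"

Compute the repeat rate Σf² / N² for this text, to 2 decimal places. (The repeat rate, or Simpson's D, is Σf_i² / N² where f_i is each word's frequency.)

Frequencies: fall:3, table:2, knife:1, long:1, often:1, the:1, hand:1, morning:1, write:1
Σf² = 20; N² = 144
Repeat rate = 20 / 144 = 0.14

0.14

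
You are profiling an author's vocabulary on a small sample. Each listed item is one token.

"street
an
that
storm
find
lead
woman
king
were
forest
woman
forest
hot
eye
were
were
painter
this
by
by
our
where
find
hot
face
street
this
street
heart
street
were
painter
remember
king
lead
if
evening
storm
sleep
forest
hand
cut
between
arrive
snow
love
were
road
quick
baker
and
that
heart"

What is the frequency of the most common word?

5

Frequencies: were:5, street:4, forest:3, that:2, storm:2, find:2, lead:2, woman:2, king:2, hot:2, painter:2, this:2, by:2, heart:2, an:1, eye:1, our:1, where:1, face:1, remember:1, … (13 more, each freq 1)
Most common: 'were' with frequency 5.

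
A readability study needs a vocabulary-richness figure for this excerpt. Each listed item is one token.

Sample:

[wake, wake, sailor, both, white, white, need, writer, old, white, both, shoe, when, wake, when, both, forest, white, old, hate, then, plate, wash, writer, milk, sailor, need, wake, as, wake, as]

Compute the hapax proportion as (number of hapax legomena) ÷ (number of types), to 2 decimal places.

Frequencies: wake:5, white:4, both:3, sailor:2, need:2, writer:2, old:2, when:2, as:2, shoe:1, forest:1, hate:1, then:1, plate:1, wash:1, milk:1
Hapax count = 7; type count = 16.
Ratio = 7 / 16 = 0.44

0.44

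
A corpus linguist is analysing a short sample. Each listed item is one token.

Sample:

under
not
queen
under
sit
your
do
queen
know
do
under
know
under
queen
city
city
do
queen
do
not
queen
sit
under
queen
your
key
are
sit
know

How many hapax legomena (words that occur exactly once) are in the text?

Frequencies: queen:6, under:5, do:4, sit:3, know:3, not:2, your:2, city:2, key:1, are:1
Hapax (freq=1): are, key

2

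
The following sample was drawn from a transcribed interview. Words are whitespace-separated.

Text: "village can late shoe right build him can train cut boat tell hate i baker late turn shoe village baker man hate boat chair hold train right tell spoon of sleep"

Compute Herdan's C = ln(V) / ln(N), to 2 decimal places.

0.89

N = 31, V = 21.
ln(V) = 3.044522, ln(N) = 3.433987
C = 3.044522 / 3.433987 = 0.89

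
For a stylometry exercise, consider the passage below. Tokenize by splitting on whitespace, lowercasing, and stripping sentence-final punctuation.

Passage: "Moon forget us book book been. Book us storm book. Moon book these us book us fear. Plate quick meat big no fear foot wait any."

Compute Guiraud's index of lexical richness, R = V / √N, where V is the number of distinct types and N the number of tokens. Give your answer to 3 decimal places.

3.138

N = 26, V = 16.
√N = 5.099020
R = 16 / 5.099020 = 3.138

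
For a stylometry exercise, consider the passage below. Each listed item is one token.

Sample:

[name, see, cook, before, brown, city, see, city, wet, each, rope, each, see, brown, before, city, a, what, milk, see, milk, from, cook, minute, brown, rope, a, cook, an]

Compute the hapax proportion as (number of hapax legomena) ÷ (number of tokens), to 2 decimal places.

Frequencies: see:4, cook:3, brown:3, city:3, before:2, each:2, rope:2, a:2, milk:2, name:1, wet:1, what:1, from:1, minute:1, an:1
Hapax count = 6; token count = 29.
Ratio = 6 / 29 = 0.21

0.21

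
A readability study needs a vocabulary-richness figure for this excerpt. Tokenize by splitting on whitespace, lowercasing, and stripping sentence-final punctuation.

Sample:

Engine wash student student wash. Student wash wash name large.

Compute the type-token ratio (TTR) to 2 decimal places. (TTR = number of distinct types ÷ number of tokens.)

0.50

N = 10 tokens, V = 5 types.
TTR = V / N = 5 / 10 = 0.50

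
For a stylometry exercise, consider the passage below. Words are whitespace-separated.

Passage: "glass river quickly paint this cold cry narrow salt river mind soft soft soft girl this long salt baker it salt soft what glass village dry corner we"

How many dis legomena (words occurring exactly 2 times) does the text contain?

3

Frequencies: soft:4, salt:3, glass:2, river:2, this:2, quickly:1, paint:1, cold:1, cry:1, narrow:1, mind:1, girl:1, long:1, baker:1, it:1, what:1, village:1, dry:1, corner:1, we:1
Words with frequency 2: glass, river, this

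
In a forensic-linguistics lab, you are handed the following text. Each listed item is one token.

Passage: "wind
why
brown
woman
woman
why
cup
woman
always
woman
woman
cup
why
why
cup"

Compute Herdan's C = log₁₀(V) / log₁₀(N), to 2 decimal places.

0.66

N = 15, V = 6.
log₁₀(V) = 0.778151, log₁₀(N) = 1.176091
C = 0.778151 / 1.176091 = 0.66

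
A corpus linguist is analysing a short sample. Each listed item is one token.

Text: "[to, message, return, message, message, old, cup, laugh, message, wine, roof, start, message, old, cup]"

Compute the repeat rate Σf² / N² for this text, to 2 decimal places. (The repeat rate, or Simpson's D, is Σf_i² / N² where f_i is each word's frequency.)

Frequencies: message:5, old:2, cup:2, to:1, return:1, laugh:1, wine:1, roof:1, start:1
Σf² = 39; N² = 225
Repeat rate = 39 / 225 = 0.17

0.17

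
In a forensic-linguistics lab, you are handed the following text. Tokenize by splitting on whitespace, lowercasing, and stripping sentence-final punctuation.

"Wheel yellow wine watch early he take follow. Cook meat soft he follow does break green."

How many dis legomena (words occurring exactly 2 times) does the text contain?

Frequencies: he:2, follow:2, wheel:1, yellow:1, wine:1, watch:1, early:1, take:1, cook:1, meat:1, soft:1, does:1, break:1, green:1
Words with frequency 2: follow, he

2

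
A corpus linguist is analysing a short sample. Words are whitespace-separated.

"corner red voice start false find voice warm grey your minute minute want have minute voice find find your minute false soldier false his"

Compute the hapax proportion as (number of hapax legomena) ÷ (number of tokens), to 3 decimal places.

0.375

Frequencies: minute:4, voice:3, false:3, find:3, your:2, corner:1, red:1, start:1, warm:1, grey:1, want:1, have:1, soldier:1, his:1
Hapax count = 9; token count = 24.
Ratio = 9 / 24 = 0.375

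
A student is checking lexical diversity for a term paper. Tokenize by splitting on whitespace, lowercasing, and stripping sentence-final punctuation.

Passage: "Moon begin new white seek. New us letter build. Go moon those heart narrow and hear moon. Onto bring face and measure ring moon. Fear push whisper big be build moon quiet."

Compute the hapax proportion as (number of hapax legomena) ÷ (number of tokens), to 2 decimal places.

0.66

Frequencies: moon:5, new:2, build:2, and:2, begin:1, white:1, seek:1, us:1, letter:1, go:1, those:1, heart:1, narrow:1, hear:1, onto:1, bring:1, face:1, measure:1, ring:1, fear:1, … (5 more, each freq 1)
Hapax count = 21; token count = 32.
Ratio = 21 / 32 = 0.66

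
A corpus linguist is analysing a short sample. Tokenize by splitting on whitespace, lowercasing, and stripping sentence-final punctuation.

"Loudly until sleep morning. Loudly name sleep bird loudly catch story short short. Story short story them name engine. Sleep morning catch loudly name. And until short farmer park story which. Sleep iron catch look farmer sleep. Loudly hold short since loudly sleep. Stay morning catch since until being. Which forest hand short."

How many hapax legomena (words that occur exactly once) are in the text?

Frequencies: loudly:6, sleep:6, short:6, catch:4, story:4, until:3, morning:3, name:3, farmer:2, which:2, since:2, bird:1, them:1, engine:1, and:1, park:1, iron:1, look:1, hold:1, stay:1, … (3 more, each freq 1)
Hapax (freq=1): and, being, bird, engine, forest, hand, hold, iron, look, park, stay, them

12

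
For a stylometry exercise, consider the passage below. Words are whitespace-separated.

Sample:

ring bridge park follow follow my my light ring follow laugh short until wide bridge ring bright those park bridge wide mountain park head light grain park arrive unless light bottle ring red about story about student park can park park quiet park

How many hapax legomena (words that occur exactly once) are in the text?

Frequencies: park:8, ring:4, bridge:3, follow:3, light:3, my:2, wide:2, about:2, laugh:1, short:1, until:1, bright:1, those:1, mountain:1, head:1, grain:1, arrive:1, unless:1, bottle:1, red:1, … (4 more, each freq 1)
Hapax (freq=1): arrive, bottle, bright, can, grain, head, laugh, mountain, quiet, red, short, story, student, those, unless, until

16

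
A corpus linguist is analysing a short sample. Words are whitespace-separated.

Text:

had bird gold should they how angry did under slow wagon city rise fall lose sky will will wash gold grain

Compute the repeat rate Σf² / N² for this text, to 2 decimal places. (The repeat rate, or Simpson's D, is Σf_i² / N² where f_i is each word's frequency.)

0.06

Frequencies: gold:2, will:2, had:1, bird:1, should:1, they:1, how:1, angry:1, did:1, under:1, slow:1, wagon:1, city:1, rise:1, fall:1, lose:1, sky:1, wash:1, grain:1
Σf² = 25; N² = 441
Repeat rate = 25 / 441 = 0.06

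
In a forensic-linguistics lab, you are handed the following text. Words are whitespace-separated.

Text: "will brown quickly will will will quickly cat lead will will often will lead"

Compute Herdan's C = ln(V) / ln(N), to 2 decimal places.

0.68

N = 14, V = 6.
ln(V) = 1.791759, ln(N) = 2.639057
C = 1.791759 / 2.639057 = 0.68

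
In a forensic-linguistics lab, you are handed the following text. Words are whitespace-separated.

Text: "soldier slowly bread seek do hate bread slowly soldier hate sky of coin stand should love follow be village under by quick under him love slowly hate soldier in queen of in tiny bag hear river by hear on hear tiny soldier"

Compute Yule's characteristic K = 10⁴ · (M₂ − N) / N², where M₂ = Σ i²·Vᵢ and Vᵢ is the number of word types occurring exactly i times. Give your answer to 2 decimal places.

Frequencies: soldier:4, slowly:3, hate:3, hear:3, bread:2, of:2, love:2, under:2, by:2, in:2, tiny:2, seek:1, do:1, sky:1, coin:1, stand:1, should:1, follow:1, be:1, village:1, … (6 more, each freq 1)
N = 42. Frequency spectrum: V_1=15, V_2=7, V_3=3, V_4=1
M₂ = 1²·15 + 2²·7 + 3²·3 + 4²·1 = 86
K = 10000 × (86 − 42) / 42² = 249.43

249.43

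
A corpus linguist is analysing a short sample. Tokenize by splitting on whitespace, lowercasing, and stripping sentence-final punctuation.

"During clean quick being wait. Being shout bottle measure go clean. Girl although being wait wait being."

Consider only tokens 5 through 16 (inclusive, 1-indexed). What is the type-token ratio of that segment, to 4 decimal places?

Segment tokens 5–16: wait, being, shout, bottle, measure, go, clean, girl, although, being, wait, wait
Segment N = 12, segment V = 9.
TTR = 9 / 12 = 0.7500

0.7500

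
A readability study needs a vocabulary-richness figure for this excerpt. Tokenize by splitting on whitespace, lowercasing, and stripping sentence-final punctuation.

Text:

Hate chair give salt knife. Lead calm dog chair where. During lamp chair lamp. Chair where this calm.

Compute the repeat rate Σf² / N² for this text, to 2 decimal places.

0.11

Frequencies: chair:4, calm:2, where:2, lamp:2, hate:1, give:1, salt:1, knife:1, lead:1, dog:1, during:1, this:1
Σf² = 36; N² = 324
Repeat rate = 36 / 324 = 0.11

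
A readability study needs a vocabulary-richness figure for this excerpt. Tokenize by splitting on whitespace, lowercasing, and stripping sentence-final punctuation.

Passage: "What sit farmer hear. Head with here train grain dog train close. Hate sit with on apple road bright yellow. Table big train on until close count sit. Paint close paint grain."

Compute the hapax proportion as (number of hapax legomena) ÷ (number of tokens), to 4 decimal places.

0.4688

Frequencies: sit:3, train:3, close:3, with:2, grain:2, on:2, paint:2, what:1, farmer:1, hear:1, head:1, here:1, dog:1, hate:1, apple:1, road:1, bright:1, yellow:1, table:1, big:1, … (2 more, each freq 1)
Hapax count = 15; token count = 32.
Ratio = 15 / 32 = 0.4688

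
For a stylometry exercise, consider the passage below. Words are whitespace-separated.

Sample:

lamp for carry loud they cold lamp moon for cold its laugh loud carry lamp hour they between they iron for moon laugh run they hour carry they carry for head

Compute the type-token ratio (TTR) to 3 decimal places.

0.452

N = 31 tokens, V = 14 types.
TTR = V / N = 14 / 31 = 0.452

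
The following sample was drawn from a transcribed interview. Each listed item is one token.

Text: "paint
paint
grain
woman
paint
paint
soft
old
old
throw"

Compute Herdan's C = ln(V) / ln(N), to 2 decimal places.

N = 10, V = 6.
ln(V) = 1.791759, ln(N) = 2.302585
C = 1.791759 / 2.302585 = 0.78

0.78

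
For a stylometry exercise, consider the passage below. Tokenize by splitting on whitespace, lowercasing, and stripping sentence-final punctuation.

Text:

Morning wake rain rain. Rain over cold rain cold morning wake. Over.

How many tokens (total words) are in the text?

Tokens: morning, wake, rain, rain, rain, over, cold, rain, cold, morning, wake, over
N = 12

12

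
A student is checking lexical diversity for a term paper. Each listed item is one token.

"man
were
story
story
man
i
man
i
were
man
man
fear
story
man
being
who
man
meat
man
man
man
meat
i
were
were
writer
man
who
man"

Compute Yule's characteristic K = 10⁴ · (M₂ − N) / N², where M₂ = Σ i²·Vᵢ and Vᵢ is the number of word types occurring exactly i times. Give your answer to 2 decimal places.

Frequencies: man:12, were:4, story:3, i:3, who:2, meat:2, fear:1, being:1, writer:1
N = 29. Frequency spectrum: V_1=3, V_2=2, V_3=2, V_4=1, V_12=1
M₂ = 1²·3 + 2²·2 + 3²·2 + 4²·1 + 12²·1 = 189
K = 10000 × (189 − 29) / 29² = 1902.50

1902.50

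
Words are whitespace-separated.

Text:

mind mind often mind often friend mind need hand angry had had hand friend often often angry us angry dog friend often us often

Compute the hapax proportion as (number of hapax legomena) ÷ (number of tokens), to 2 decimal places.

Frequencies: often:6, mind:4, friend:3, angry:3, hand:2, had:2, us:2, need:1, dog:1
Hapax count = 2; token count = 24.
Ratio = 2 / 24 = 0.08

0.08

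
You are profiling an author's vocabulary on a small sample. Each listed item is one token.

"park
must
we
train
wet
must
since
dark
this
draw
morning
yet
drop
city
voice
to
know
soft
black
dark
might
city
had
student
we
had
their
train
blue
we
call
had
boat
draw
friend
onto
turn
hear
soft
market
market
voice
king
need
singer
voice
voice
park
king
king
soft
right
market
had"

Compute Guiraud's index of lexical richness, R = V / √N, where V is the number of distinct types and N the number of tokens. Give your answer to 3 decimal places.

N = 54, V = 34.
√N = 7.348469
R = 34 / 7.348469 = 4.627

4.627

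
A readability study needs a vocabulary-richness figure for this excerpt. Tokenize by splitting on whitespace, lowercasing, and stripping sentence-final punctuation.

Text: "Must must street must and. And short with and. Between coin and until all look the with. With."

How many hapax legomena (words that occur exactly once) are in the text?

8

Frequencies: and:4, must:3, with:3, street:1, short:1, between:1, coin:1, until:1, all:1, look:1, the:1
Hapax (freq=1): all, between, coin, look, short, street, the, until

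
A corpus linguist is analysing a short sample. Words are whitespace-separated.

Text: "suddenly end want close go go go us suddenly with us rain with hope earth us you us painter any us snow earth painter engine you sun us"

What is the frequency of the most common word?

6

Frequencies: us:6, go:3, suddenly:2, with:2, earth:2, you:2, painter:2, end:1, want:1, close:1, rain:1, hope:1, any:1, snow:1, engine:1, sun:1
Most common: 'us' with frequency 6.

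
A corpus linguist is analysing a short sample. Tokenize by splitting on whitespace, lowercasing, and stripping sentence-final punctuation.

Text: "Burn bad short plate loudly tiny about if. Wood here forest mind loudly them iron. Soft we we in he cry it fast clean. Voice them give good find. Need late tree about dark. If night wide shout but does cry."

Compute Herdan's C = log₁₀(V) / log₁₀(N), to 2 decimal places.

0.96

N = 41, V = 35.
log₁₀(V) = 1.544068, log₁₀(N) = 1.612784
C = 1.544068 / 1.612784 = 0.96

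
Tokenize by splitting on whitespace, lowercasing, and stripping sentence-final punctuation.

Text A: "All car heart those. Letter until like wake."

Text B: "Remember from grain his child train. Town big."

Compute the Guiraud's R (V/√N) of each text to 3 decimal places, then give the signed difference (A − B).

A: V=8, N=8, R=2.828
B: V=8, N=8, R=2.828
Difference = 2.828 − 2.828 = 0.000

0.000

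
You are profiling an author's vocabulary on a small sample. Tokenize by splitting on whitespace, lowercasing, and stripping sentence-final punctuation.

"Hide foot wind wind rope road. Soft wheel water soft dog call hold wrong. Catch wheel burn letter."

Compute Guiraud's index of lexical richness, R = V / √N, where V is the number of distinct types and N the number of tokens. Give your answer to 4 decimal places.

N = 18, V = 15.
√N = 4.242641
R = 15 / 4.242641 = 3.5355

3.5355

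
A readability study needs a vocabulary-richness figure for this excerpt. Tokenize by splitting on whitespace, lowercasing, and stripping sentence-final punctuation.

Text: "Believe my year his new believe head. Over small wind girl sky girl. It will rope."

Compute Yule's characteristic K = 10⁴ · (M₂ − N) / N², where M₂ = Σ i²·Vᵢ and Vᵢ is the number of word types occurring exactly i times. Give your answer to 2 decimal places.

156.25

Frequencies: believe:2, girl:2, my:1, year:1, his:1, new:1, head:1, over:1, small:1, wind:1, sky:1, it:1, will:1, rope:1
N = 16. Frequency spectrum: V_1=12, V_2=2
M₂ = 1²·12 + 2²·2 = 20
K = 10000 × (20 − 16) / 16² = 156.25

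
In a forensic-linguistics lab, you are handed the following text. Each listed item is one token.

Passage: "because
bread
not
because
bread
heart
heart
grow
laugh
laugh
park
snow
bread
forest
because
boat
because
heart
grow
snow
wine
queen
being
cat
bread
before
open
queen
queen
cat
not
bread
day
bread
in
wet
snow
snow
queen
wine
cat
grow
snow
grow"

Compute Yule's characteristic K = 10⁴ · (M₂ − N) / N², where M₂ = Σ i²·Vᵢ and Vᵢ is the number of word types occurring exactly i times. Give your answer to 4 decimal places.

Frequencies: bread:6, snow:5, because:4, grow:4, queen:4, heart:3, cat:3, not:2, laugh:2, wine:2, park:1, forest:1, boat:1, being:1, before:1, open:1, day:1, in:1, wet:1
N = 44. Frequency spectrum: V_1=9, V_2=3, V_3=2, V_4=3, V_5=1, V_6=1
M₂ = 1²·9 + 2²·3 + 3²·2 + 4²·3 + 5²·1 + 6²·1 = 148
K = 10000 × (148 − 44) / 44² = 537.1901

537.1901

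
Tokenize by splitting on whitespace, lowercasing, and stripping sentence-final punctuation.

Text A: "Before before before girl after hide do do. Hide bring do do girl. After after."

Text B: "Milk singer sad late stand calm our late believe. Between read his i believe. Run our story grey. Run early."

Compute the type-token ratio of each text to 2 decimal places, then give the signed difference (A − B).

TTR(A) = 6/15 = 0.40
TTR(B) = 16/20 = 0.80
Difference = 0.40 − 0.80 = -0.40

-0.40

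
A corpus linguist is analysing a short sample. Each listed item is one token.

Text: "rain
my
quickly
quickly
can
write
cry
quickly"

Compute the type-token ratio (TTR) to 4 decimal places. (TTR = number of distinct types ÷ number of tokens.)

N = 8 tokens, V = 6 types.
TTR = V / N = 6 / 8 = 0.7500

0.7500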